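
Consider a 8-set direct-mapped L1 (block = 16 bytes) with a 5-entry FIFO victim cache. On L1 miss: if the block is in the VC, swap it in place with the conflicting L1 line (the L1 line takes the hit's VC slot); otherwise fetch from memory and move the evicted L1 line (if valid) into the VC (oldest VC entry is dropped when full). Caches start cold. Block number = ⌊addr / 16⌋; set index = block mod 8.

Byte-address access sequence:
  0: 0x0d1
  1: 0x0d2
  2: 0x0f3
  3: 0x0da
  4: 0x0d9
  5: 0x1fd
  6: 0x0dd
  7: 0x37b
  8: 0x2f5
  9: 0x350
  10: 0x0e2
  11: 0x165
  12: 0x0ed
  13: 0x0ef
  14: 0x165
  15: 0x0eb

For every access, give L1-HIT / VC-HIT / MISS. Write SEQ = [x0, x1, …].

#0 0xd1→b13/s5 MISS; vc=[]
#1 0xd2→b13/s5 L1-HIT; vc=[]
#2 0xf3→b15/s7 MISS; vc=[]
#3 0xda→b13/s5 L1-HIT; vc=[]
#4 0xd9→b13/s5 L1-HIT; vc=[]
#5 0x1fd→b31/s7 MISS; vc=[15]
#6 0xdd→b13/s5 L1-HIT; vc=[15]
#7 0x37b→b55/s7 MISS; vc=[15,31]
#8 0x2f5→b47/s7 MISS; vc=[15,31,55]
#9 0x350→b53/s5 MISS; vc=[15,31,55,13]
#10 0xe2→b14/s6 MISS; vc=[15,31,55,13]
#11 0x165→b22/s6 MISS; vc=[15,31,55,13,14]
#12 0xed→b14/s6 VC-HIT; vc=[15,31,55,13,22]
#13 0xef→b14/s6 L1-HIT; vc=[15,31,55,13,22]
#14 0x165→b22/s6 VC-HIT; vc=[15,31,55,13,14]
#15 0xeb→b14/s6 VC-HIT; vc=[15,31,55,13,22]

SEQ = [MISS, L1-HIT, MISS, L1-HIT, L1-HIT, MISS, L1-HIT, MISS, MISS, MISS, MISS, MISS, VC-HIT, L1-HIT, VC-HIT, VC-HIT]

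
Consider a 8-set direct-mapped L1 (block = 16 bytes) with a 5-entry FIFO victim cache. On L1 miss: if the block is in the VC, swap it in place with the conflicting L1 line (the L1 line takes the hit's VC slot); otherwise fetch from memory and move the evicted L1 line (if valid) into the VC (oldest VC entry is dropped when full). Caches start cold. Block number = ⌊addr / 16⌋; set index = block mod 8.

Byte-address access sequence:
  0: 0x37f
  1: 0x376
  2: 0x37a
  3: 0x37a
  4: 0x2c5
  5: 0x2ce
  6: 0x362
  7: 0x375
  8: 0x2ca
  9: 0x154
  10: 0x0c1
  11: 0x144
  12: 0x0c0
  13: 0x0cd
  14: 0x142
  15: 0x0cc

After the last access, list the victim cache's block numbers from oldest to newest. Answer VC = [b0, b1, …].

  [0] addr=0x37f blk=55 s=7: MISS | VC []
  [1] addr=0x376 blk=55 s=7: L1-HIT | VC []
  [2] addr=0x37a blk=55 s=7: L1-HIT | VC []
  [3] addr=0x37a blk=55 s=7: L1-HIT | VC []
  [4] addr=0x2c5 blk=44 s=4: MISS | VC []
  [5] addr=0x2ce blk=44 s=4: L1-HIT | VC []
  [6] addr=0x362 blk=54 s=6: MISS | VC []
  [7] addr=0x375 blk=55 s=7: L1-HIT | VC []
  [8] addr=0x2ca blk=44 s=4: L1-HIT | VC []
  [9] addr=0x154 blk=21 s=5: MISS | VC []
  [10] addr=0xc1 blk=12 s=4: MISS | VC [44]
  [11] addr=0x144 blk=20 s=4: MISS | VC [44, 12]
  [12] addr=0xc0 blk=12 s=4: VC-HIT | VC [44, 20]
  [13] addr=0xcd blk=12 s=4: L1-HIT | VC [44, 20]
  [14] addr=0x142 blk=20 s=4: VC-HIT | VC [44, 12]
  [15] addr=0xcc blk=12 s=4: VC-HIT | VC [44, 20]

VC = [44, 20]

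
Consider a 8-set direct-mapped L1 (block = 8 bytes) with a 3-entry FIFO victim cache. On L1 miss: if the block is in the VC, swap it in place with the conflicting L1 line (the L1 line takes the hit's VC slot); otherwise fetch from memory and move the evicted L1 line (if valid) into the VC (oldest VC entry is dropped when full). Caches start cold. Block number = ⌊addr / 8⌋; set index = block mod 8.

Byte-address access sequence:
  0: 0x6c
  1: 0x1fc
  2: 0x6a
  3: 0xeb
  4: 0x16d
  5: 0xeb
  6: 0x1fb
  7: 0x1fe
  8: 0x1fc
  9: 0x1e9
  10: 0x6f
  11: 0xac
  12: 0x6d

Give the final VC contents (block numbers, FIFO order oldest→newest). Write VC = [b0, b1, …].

#0 0x6c→b13/s5 MISS; vc=[]
#1 0x1fc→b63/s7 MISS; vc=[]
#2 0x6a→b13/s5 L1-HIT; vc=[]
#3 0xeb→b29/s5 MISS; vc=[13]
#4 0x16d→b45/s5 MISS; vc=[13,29]
#5 0xeb→b29/s5 VC-HIT; vc=[13,45]
#6 0x1fb→b63/s7 L1-HIT; vc=[13,45]
#7 0x1fe→b63/s7 L1-HIT; vc=[13,45]
#8 0x1fc→b63/s7 L1-HIT; vc=[13,45]
#9 0x1e9→b61/s5 MISS; vc=[13,45,29]
#10 0x6f→b13/s5 VC-HIT; vc=[61,45,29]
#11 0xac→b21/s5 MISS; vc=[45,29,13]
#12 0x6d→b13/s5 VC-HIT; vc=[45,29,21]

VC = [45, 29, 21]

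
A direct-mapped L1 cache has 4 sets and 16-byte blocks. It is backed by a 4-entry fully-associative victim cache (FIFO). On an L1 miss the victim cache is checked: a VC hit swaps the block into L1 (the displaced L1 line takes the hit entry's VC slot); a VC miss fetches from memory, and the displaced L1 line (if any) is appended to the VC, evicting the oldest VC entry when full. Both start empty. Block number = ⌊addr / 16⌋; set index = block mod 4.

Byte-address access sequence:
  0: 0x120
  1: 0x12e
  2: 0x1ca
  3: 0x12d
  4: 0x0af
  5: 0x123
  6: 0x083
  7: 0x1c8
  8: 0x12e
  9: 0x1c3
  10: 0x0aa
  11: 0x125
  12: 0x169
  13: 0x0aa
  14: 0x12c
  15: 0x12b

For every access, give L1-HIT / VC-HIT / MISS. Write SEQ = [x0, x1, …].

  [0] addr=0x120 blk=18 s=2: MISS | VC []
  [1] addr=0x12e blk=18 s=2: L1-HIT | VC []
  [2] addr=0x1ca blk=28 s=0: MISS | VC []
  [3] addr=0x12d blk=18 s=2: L1-HIT | VC []
  [4] addr=0xaf blk=10 s=2: MISS | VC [18]
  [5] addr=0x123 blk=18 s=2: VC-HIT | VC [10]
  [6] addr=0x83 blk=8 s=0: MISS | VC [10, 28]
  [7] addr=0x1c8 blk=28 s=0: VC-HIT | VC [10, 8]
  [8] addr=0x12e blk=18 s=2: L1-HIT | VC [10, 8]
  [9] addr=0x1c3 blk=28 s=0: L1-HIT | VC [10, 8]
  [10] addr=0xaa blk=10 s=2: VC-HIT | VC [18, 8]
  [11] addr=0x125 blk=18 s=2: VC-HIT | VC [10, 8]
  [12] addr=0x169 blk=22 s=2: MISS | VC [10, 8, 18]
  [13] addr=0xaa blk=10 s=2: VC-HIT | VC [22, 8, 18]
  [14] addr=0x12c blk=18 s=2: VC-HIT | VC [22, 8, 10]
  [15] addr=0x12b blk=18 s=2: L1-HIT | VC [22, 8, 10]

SEQ = [MISS, L1-HIT, MISS, L1-HIT, MISS, VC-HIT, MISS, VC-HIT, L1-HIT, L1-HIT, VC-HIT, VC-HIT, MISS, VC-HIT, VC-HIT, L1-HIT]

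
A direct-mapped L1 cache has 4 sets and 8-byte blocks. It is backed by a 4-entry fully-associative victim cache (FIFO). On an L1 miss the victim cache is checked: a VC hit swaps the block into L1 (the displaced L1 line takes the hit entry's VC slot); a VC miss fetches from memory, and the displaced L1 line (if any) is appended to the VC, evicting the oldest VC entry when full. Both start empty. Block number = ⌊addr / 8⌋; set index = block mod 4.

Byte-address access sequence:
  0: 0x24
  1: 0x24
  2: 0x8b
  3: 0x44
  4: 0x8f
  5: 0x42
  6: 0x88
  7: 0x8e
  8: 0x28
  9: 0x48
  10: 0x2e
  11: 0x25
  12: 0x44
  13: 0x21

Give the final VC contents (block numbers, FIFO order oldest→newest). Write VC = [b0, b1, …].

0: 0x24 (blk 4, set 0) → MISS  vc=[]
1: 0x24 (blk 4, set 0) → L1-HIT  vc=[]
2: 0x8b (blk 17, set 1) → MISS  vc=[]
3: 0x44 (blk 8, set 0) → MISS  vc=[4]
4: 0x8f (blk 17, set 1) → L1-HIT  vc=[4]
5: 0x42 (blk 8, set 0) → L1-HIT  vc=[4]
6: 0x88 (blk 17, set 1) → L1-HIT  vc=[4]
7: 0x8e (blk 17, set 1) → L1-HIT  vc=[4]
8: 0x28 (blk 5, set 1) → MISS  vc=[4, 17]
9: 0x48 (blk 9, set 1) → MISS  vc=[4, 17, 5]
10: 0x2e (blk 5, set 1) → VC-HIT  vc=[4, 17, 9]
11: 0x25 (blk 4, set 0) → VC-HIT  vc=[8, 17, 9]
12: 0x44 (blk 8, set 0) → VC-HIT  vc=[4, 17, 9]
13: 0x21 (blk 4, set 0) → VC-HIT  vc=[8, 17, 9]

VC = [8, 17, 9]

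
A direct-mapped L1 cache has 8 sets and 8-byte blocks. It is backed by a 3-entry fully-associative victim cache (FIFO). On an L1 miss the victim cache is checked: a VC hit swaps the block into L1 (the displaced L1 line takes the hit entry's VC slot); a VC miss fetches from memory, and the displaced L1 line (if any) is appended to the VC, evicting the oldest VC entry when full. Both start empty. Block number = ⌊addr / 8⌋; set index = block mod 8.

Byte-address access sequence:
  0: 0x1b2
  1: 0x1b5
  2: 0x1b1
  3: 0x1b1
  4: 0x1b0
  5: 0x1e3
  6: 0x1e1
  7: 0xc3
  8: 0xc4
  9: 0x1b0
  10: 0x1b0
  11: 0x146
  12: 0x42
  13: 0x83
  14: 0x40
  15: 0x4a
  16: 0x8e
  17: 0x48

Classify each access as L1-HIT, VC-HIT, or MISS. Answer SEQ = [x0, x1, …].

SEQ = [MISS, L1-HIT, L1-HIT, L1-HIT, L1-HIT, MISS, L1-HIT, MISS, L1-HIT, L1-HIT, L1-HIT, MISS, MISS, MISS, VC-HIT, MISS, MISS, VC-HIT]

  [0] addr=0x1b2 blk=54 s=6: MISS | VC []
  [1] addr=0x1b5 blk=54 s=6: L1-HIT | VC []
  [2] addr=0x1b1 blk=54 s=6: L1-HIT | VC []
  [3] addr=0x1b1 blk=54 s=6: L1-HIT | VC []
  [4] addr=0x1b0 blk=54 s=6: L1-HIT | VC []
  [5] addr=0x1e3 blk=60 s=4: MISS | VC []
  [6] addr=0x1e1 blk=60 s=4: L1-HIT | VC []
  [7] addr=0xc3 blk=24 s=0: MISS | VC []
  [8] addr=0xc4 blk=24 s=0: L1-HIT | VC []
  [9] addr=0x1b0 blk=54 s=6: L1-HIT | VC []
  [10] addr=0x1b0 blk=54 s=6: L1-HIT | VC []
  [11] addr=0x146 blk=40 s=0: MISS | VC [24]
  [12] addr=0x42 blk=8 s=0: MISS | VC [24, 40]
  [13] addr=0x83 blk=16 s=0: MISS | VC [24, 40, 8]
  [14] addr=0x40 blk=8 s=0: VC-HIT | VC [24, 40, 16]
  [15] addr=0x4a blk=9 s=1: MISS | VC [24, 40, 16]
  [16] addr=0x8e blk=17 s=1: MISS | VC [40, 16, 9]
  [17] addr=0x48 blk=9 s=1: VC-HIT | VC [40, 16, 17]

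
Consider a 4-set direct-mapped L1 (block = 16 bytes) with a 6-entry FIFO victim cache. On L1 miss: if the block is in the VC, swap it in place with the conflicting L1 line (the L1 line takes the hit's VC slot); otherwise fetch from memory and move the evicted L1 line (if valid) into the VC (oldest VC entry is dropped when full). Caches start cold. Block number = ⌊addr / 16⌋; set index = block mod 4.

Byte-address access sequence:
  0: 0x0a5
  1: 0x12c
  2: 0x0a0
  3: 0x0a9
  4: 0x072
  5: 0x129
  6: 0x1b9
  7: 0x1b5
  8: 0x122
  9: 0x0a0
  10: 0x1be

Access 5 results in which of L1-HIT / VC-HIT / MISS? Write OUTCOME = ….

0: 0xa5 (blk 10, set 2) → MISS  vc=[]
1: 0x12c (blk 18, set 2) → MISS  vc=[10]
2: 0xa0 (blk 10, set 2) → VC-HIT  vc=[18]
3: 0xa9 (blk 10, set 2) → L1-HIT  vc=[18]
4: 0x72 (blk 7, set 3) → MISS  vc=[18]
5: 0x129 (blk 18, set 2) → VC-HIT  vc=[10]
6: 0x1b9 (blk 27, set 3) → MISS  vc=[10, 7]
7: 0x1b5 (blk 27, set 3) → L1-HIT  vc=[10, 7]
8: 0x122 (blk 18, set 2) → L1-HIT  vc=[10, 7]
9: 0xa0 (blk 10, set 2) → VC-HIT  vc=[18, 7]
10: 0x1be (blk 27, set 3) → L1-HIT  vc=[18, 7]

OUTCOME = VC-HIT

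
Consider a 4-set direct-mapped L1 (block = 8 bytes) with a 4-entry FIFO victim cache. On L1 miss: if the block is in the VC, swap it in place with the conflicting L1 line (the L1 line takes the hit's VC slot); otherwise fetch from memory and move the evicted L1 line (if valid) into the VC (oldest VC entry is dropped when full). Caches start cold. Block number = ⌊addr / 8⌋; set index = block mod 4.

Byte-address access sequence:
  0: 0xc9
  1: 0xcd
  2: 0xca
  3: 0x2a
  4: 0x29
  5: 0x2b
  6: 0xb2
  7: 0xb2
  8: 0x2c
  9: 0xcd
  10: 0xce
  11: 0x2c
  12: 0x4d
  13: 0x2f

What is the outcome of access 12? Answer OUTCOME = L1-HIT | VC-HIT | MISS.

OUTCOME = MISS

0: 0xc9 (blk 25, set 1) → MISS  vc=[]
1: 0xcd (blk 25, set 1) → L1-HIT  vc=[]
2: 0xca (blk 25, set 1) → L1-HIT  vc=[]
3: 0x2a (blk 5, set 1) → MISS  vc=[25]
4: 0x29 (blk 5, set 1) → L1-HIT  vc=[25]
5: 0x2b (blk 5, set 1) → L1-HIT  vc=[25]
6: 0xb2 (blk 22, set 2) → MISS  vc=[25]
7: 0xb2 (blk 22, set 2) → L1-HIT  vc=[25]
8: 0x2c (blk 5, set 1) → L1-HIT  vc=[25]
9: 0xcd (blk 25, set 1) → VC-HIT  vc=[5]
10: 0xce (blk 25, set 1) → L1-HIT  vc=[5]
11: 0x2c (blk 5, set 1) → VC-HIT  vc=[25]
12: 0x4d (blk 9, set 1) → MISS  vc=[25, 5]
13: 0x2f (blk 5, set 1) → VC-HIT  vc=[25, 9]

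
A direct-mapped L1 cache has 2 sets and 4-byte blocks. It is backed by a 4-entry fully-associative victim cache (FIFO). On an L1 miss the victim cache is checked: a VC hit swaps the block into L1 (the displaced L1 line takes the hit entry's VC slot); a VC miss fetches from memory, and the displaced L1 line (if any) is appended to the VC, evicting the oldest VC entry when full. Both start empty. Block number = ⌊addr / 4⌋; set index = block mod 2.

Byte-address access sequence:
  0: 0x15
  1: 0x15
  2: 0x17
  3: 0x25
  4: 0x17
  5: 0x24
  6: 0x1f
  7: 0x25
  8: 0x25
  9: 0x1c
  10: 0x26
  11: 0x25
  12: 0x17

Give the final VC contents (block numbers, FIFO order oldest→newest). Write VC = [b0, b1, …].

VC = [9, 7]

0: 0x15 (blk 5, set 1) → MISS  vc=[]
1: 0x15 (blk 5, set 1) → L1-HIT  vc=[]
2: 0x17 (blk 5, set 1) → L1-HIT  vc=[]
3: 0x25 (blk 9, set 1) → MISS  vc=[5]
4: 0x17 (blk 5, set 1) → VC-HIT  vc=[9]
5: 0x24 (blk 9, set 1) → VC-HIT  vc=[5]
6: 0x1f (blk 7, set 1) → MISS  vc=[5, 9]
7: 0x25 (blk 9, set 1) → VC-HIT  vc=[5, 7]
8: 0x25 (blk 9, set 1) → L1-HIT  vc=[5, 7]
9: 0x1c (blk 7, set 1) → VC-HIT  vc=[5, 9]
10: 0x26 (blk 9, set 1) → VC-HIT  vc=[5, 7]
11: 0x25 (blk 9, set 1) → L1-HIT  vc=[5, 7]
12: 0x17 (blk 5, set 1) → VC-HIT  vc=[9, 7]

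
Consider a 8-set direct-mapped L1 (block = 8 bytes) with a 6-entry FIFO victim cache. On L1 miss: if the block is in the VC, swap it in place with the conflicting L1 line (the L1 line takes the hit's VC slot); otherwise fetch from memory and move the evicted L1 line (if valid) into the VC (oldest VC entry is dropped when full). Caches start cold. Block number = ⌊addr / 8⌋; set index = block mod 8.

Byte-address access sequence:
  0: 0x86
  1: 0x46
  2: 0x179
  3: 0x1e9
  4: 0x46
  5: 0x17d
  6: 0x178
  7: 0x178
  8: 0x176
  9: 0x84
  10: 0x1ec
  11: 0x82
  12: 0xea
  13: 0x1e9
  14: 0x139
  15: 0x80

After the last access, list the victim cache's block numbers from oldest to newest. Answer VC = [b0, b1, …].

#0 0x86→b16/s0 MISS; vc=[]
#1 0x46→b8/s0 MISS; vc=[16]
#2 0x179→b47/s7 MISS; vc=[16]
#3 0x1e9→b61/s5 MISS; vc=[16]
#4 0x46→b8/s0 L1-HIT; vc=[16]
#5 0x17d→b47/s7 L1-HIT; vc=[16]
#6 0x178→b47/s7 L1-HIT; vc=[16]
#7 0x178→b47/s7 L1-HIT; vc=[16]
#8 0x176→b46/s6 MISS; vc=[16]
#9 0x84→b16/s0 VC-HIT; vc=[8]
#10 0x1ec→b61/s5 L1-HIT; vc=[8]
#11 0x82→b16/s0 L1-HIT; vc=[8]
#12 0xea→b29/s5 MISS; vc=[8,61]
#13 0x1e9→b61/s5 VC-HIT; vc=[8,29]
#14 0x139→b39/s7 MISS; vc=[8,29,47]
#15 0x80→b16/s0 L1-HIT; vc=[8,29,47]

VC = [8, 29, 47]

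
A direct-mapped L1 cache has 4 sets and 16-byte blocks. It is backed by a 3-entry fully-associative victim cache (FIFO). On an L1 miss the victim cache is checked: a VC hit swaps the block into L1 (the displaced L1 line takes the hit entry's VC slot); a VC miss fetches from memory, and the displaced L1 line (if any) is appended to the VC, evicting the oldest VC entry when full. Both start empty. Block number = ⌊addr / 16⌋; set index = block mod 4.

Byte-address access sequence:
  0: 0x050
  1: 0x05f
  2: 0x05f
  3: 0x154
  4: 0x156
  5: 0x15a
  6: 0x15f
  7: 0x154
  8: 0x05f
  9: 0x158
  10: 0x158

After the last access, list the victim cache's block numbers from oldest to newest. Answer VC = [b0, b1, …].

VC = [5]

0: 0x50 (blk 5, set 1) → MISS  vc=[]
1: 0x5f (blk 5, set 1) → L1-HIT  vc=[]
2: 0x5f (blk 5, set 1) → L1-HIT  vc=[]
3: 0x154 (blk 21, set 1) → MISS  vc=[5]
4: 0x156 (blk 21, set 1) → L1-HIT  vc=[5]
5: 0x15a (blk 21, set 1) → L1-HIT  vc=[5]
6: 0x15f (blk 21, set 1) → L1-HIT  vc=[5]
7: 0x154 (blk 21, set 1) → L1-HIT  vc=[5]
8: 0x5f (blk 5, set 1) → VC-HIT  vc=[21]
9: 0x158 (blk 21, set 1) → VC-HIT  vc=[5]
10: 0x158 (blk 21, set 1) → L1-HIT  vc=[5]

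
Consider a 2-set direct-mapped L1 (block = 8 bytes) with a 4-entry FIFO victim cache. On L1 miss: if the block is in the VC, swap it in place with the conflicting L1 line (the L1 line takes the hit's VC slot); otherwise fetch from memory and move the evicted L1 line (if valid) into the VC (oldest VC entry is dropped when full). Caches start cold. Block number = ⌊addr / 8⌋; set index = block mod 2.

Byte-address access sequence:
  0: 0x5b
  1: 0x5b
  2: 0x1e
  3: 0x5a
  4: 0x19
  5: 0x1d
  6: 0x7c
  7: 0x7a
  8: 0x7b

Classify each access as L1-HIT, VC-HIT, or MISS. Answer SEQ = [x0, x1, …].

SEQ = [MISS, L1-HIT, MISS, VC-HIT, VC-HIT, L1-HIT, MISS, L1-HIT, L1-HIT]

  [0] addr=0x5b blk=11 s=1: MISS | VC []
  [1] addr=0x5b blk=11 s=1: L1-HIT | VC []
  [2] addr=0x1e blk=3 s=1: MISS | VC [11]
  [3] addr=0x5a blk=11 s=1: VC-HIT | VC [3]
  [4] addr=0x19 blk=3 s=1: VC-HIT | VC [11]
  [5] addr=0x1d blk=3 s=1: L1-HIT | VC [11]
  [6] addr=0x7c blk=15 s=1: MISS | VC [11, 3]
  [7] addr=0x7a blk=15 s=1: L1-HIT | VC [11, 3]
  [8] addr=0x7b blk=15 s=1: L1-HIT | VC [11, 3]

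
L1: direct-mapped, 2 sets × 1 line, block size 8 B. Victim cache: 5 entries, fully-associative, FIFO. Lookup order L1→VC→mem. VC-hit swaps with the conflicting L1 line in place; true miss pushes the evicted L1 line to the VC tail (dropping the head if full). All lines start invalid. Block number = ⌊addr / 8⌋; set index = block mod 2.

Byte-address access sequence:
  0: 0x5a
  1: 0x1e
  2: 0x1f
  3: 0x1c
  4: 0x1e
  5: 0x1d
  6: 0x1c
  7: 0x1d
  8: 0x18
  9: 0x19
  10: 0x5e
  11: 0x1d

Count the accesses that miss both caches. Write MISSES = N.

MISSES = 2

0: 0x5a (blk 11, set 1) → MISS  vc=[]
1: 0x1e (blk 3, set 1) → MISS  vc=[11]
2: 0x1f (blk 3, set 1) → L1-HIT  vc=[11]
3: 0x1c (blk 3, set 1) → L1-HIT  vc=[11]
4: 0x1e (blk 3, set 1) → L1-HIT  vc=[11]
5: 0x1d (blk 3, set 1) → L1-HIT  vc=[11]
6: 0x1c (blk 3, set 1) → L1-HIT  vc=[11]
7: 0x1d (blk 3, set 1) → L1-HIT  vc=[11]
8: 0x18 (blk 3, set 1) → L1-HIT  vc=[11]
9: 0x19 (blk 3, set 1) → L1-HIT  vc=[11]
10: 0x5e (blk 11, set 1) → VC-HIT  vc=[3]
11: 0x1d (blk 3, set 1) → VC-HIT  vc=[11]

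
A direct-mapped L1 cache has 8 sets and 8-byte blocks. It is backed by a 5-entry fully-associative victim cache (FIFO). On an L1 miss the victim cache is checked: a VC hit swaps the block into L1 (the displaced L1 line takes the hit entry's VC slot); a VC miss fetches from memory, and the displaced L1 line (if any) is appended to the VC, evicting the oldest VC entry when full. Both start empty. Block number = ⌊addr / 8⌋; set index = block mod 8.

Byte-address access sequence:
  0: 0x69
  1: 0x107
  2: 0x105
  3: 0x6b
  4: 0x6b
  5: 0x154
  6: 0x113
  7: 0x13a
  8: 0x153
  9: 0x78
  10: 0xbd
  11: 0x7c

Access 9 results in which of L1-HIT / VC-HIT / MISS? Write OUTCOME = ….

OUTCOME = MISS

#0 0x69→b13/s5 MISS; vc=[]
#1 0x107→b32/s0 MISS; vc=[]
#2 0x105→b32/s0 L1-HIT; vc=[]
#3 0x6b→b13/s5 L1-HIT; vc=[]
#4 0x6b→b13/s5 L1-HIT; vc=[]
#5 0x154→b42/s2 MISS; vc=[]
#6 0x113→b34/s2 MISS; vc=[42]
#7 0x13a→b39/s7 MISS; vc=[42]
#8 0x153→b42/s2 VC-HIT; vc=[34]
#9 0x78→b15/s7 MISS; vc=[34,39]
#10 0xbd→b23/s7 MISS; vc=[34,39,15]
#11 0x7c→b15/s7 VC-HIT; vc=[34,39,23]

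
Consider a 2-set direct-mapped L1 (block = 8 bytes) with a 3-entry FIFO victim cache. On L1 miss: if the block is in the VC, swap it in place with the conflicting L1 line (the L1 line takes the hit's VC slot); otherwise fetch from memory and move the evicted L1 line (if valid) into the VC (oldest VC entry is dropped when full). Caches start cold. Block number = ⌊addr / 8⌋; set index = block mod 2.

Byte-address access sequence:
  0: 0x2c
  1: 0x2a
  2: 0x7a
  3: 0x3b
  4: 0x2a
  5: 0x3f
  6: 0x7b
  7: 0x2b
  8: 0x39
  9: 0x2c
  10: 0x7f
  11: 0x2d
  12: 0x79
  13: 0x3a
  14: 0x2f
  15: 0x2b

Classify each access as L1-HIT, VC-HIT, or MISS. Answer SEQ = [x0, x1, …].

SEQ = [MISS, L1-HIT, MISS, MISS, VC-HIT, VC-HIT, VC-HIT, VC-HIT, VC-HIT, VC-HIT, VC-HIT, VC-HIT, VC-HIT, VC-HIT, VC-HIT, L1-HIT]

  [0] addr=0x2c blk=5 s=1: MISS | VC []
  [1] addr=0x2a blk=5 s=1: L1-HIT | VC []
  [2] addr=0x7a blk=15 s=1: MISS | VC [5]
  [3] addr=0x3b blk=7 s=1: MISS | VC [5, 15]
  [4] addr=0x2a blk=5 s=1: VC-HIT | VC [7, 15]
  [5] addr=0x3f blk=7 s=1: VC-HIT | VC [5, 15]
  [6] addr=0x7b blk=15 s=1: VC-HIT | VC [5, 7]
  [7] addr=0x2b blk=5 s=1: VC-HIT | VC [15, 7]
  [8] addr=0x39 blk=7 s=1: VC-HIT | VC [15, 5]
  [9] addr=0x2c blk=5 s=1: VC-HIT | VC [15, 7]
  [10] addr=0x7f blk=15 s=1: VC-HIT | VC [5, 7]
  [11] addr=0x2d blk=5 s=1: VC-HIT | VC [15, 7]
  [12] addr=0x79 blk=15 s=1: VC-HIT | VC [5, 7]
  [13] addr=0x3a blk=7 s=1: VC-HIT | VC [5, 15]
  [14] addr=0x2f blk=5 s=1: VC-HIT | VC [7, 15]
  [15] addr=0x2b blk=5 s=1: L1-HIT | VC [7, 15]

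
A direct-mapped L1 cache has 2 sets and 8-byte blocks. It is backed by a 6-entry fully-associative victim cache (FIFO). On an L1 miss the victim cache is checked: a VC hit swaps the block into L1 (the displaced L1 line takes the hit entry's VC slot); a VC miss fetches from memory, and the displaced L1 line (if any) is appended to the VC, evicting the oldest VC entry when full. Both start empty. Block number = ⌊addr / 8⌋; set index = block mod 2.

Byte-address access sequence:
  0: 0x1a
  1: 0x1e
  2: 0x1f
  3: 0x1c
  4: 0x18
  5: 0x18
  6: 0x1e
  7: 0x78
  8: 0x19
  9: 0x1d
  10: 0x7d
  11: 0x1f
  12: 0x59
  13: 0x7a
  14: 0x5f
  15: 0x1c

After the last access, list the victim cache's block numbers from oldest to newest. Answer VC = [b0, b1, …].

#0 0x1a→b3/s1 MISS; vc=[]
#1 0x1e→b3/s1 L1-HIT; vc=[]
#2 0x1f→b3/s1 L1-HIT; vc=[]
#3 0x1c→b3/s1 L1-HIT; vc=[]
#4 0x18→b3/s1 L1-HIT; vc=[]
#5 0x18→b3/s1 L1-HIT; vc=[]
#6 0x1e→b3/s1 L1-HIT; vc=[]
#7 0x78→b15/s1 MISS; vc=[3]
#8 0x19→b3/s1 VC-HIT; vc=[15]
#9 0x1d→b3/s1 L1-HIT; vc=[15]
#10 0x7d→b15/s1 VC-HIT; vc=[3]
#11 0x1f→b3/s1 VC-HIT; vc=[15]
#12 0x59→b11/s1 MISS; vc=[15,3]
#13 0x7a→b15/s1 VC-HIT; vc=[11,3]
#14 0x5f→b11/s1 VC-HIT; vc=[15,3]
#15 0x1c→b3/s1 VC-HIT; vc=[15,11]

VC = [15, 11]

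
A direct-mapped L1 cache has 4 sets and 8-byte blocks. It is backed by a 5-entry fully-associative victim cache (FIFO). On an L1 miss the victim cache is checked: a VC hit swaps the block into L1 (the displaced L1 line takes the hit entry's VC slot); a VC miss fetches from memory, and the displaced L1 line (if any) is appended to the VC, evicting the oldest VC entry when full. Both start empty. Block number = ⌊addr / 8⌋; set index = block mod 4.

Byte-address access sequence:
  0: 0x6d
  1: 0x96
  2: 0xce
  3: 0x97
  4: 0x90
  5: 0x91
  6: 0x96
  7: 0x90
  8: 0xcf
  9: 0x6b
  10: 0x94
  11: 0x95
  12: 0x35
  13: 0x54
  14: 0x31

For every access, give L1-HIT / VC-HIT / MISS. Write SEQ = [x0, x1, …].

SEQ = [MISS, MISS, MISS, L1-HIT, L1-HIT, L1-HIT, L1-HIT, L1-HIT, L1-HIT, VC-HIT, L1-HIT, L1-HIT, MISS, MISS, VC-HIT]

#0 0x6d→b13/s1 MISS; vc=[]
#1 0x96→b18/s2 MISS; vc=[]
#2 0xce→b25/s1 MISS; vc=[13]
#3 0x97→b18/s2 L1-HIT; vc=[13]
#4 0x90→b18/s2 L1-HIT; vc=[13]
#5 0x91→b18/s2 L1-HIT; vc=[13]
#6 0x96→b18/s2 L1-HIT; vc=[13]
#7 0x90→b18/s2 L1-HIT; vc=[13]
#8 0xcf→b25/s1 L1-HIT; vc=[13]
#9 0x6b→b13/s1 VC-HIT; vc=[25]
#10 0x94→b18/s2 L1-HIT; vc=[25]
#11 0x95→b18/s2 L1-HIT; vc=[25]
#12 0x35→b6/s2 MISS; vc=[25,18]
#13 0x54→b10/s2 MISS; vc=[25,18,6]
#14 0x31→b6/s2 VC-HIT; vc=[25,18,10]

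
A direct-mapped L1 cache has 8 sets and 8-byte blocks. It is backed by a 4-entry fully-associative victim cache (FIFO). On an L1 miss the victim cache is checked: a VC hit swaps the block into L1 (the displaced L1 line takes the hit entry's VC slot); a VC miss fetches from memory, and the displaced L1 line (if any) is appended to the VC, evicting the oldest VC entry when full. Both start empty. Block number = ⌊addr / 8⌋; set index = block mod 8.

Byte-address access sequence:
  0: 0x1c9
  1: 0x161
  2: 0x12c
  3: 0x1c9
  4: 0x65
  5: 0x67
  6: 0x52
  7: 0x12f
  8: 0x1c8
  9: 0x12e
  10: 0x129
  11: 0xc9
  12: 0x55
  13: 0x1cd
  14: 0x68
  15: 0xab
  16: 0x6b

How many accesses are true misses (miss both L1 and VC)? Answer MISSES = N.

MISSES = 8

  [0] addr=0x1c9 blk=57 s=1: MISS | VC []
  [1] addr=0x161 blk=44 s=4: MISS | VC []
  [2] addr=0x12c blk=37 s=5: MISS | VC []
  [3] addr=0x1c9 blk=57 s=1: L1-HIT | VC []
  [4] addr=0x65 blk=12 s=4: MISS | VC [44]
  [5] addr=0x67 blk=12 s=4: L1-HIT | VC [44]
  [6] addr=0x52 blk=10 s=2: MISS | VC [44]
  [7] addr=0x12f blk=37 s=5: L1-HIT | VC [44]
  [8] addr=0x1c8 blk=57 s=1: L1-HIT | VC [44]
  [9] addr=0x12e blk=37 s=5: L1-HIT | VC [44]
  [10] addr=0x129 blk=37 s=5: L1-HIT | VC [44]
  [11] addr=0xc9 blk=25 s=1: MISS | VC [44, 57]
  [12] addr=0x55 blk=10 s=2: L1-HIT | VC [44, 57]
  [13] addr=0x1cd blk=57 s=1: VC-HIT | VC [44, 25]
  [14] addr=0x68 blk=13 s=5: MISS | VC [44, 25, 37]
  [15] addr=0xab blk=21 s=5: MISS | VC [44, 25, 37, 13]
  [16] addr=0x6b blk=13 s=5: VC-HIT | VC [44, 25, 37, 21]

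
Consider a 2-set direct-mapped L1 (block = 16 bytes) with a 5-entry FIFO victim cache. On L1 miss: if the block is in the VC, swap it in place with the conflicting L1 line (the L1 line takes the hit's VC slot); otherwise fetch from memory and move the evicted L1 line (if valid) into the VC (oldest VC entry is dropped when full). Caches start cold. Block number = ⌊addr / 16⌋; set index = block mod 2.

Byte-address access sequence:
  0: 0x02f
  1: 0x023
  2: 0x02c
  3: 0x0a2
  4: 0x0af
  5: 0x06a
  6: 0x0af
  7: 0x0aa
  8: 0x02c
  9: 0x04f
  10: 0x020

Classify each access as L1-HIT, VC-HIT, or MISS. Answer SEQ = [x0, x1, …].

SEQ = [MISS, L1-HIT, L1-HIT, MISS, L1-HIT, MISS, VC-HIT, L1-HIT, VC-HIT, MISS, VC-HIT]

#0 0x2f→b2/s0 MISS; vc=[]
#1 0x23→b2/s0 L1-HIT; vc=[]
#2 0x2c→b2/s0 L1-HIT; vc=[]
#3 0xa2→b10/s0 MISS; vc=[2]
#4 0xaf→b10/s0 L1-HIT; vc=[2]
#5 0x6a→b6/s0 MISS; vc=[2,10]
#6 0xaf→b10/s0 VC-HIT; vc=[2,6]
#7 0xaa→b10/s0 L1-HIT; vc=[2,6]
#8 0x2c→b2/s0 VC-HIT; vc=[10,6]
#9 0x4f→b4/s0 MISS; vc=[10,6,2]
#10 0x20→b2/s0 VC-HIT; vc=[10,6,4]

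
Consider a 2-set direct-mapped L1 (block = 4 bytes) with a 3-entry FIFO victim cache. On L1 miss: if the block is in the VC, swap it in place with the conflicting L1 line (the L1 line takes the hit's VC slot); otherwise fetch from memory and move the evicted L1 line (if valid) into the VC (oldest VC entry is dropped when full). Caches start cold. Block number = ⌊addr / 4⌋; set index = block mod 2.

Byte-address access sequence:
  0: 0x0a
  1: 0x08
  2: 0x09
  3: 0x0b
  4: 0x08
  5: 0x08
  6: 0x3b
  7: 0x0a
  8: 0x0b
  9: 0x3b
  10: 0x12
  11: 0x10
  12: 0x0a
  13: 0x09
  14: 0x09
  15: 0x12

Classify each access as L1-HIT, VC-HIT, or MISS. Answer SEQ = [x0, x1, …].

SEQ = [MISS, L1-HIT, L1-HIT, L1-HIT, L1-HIT, L1-HIT, MISS, VC-HIT, L1-HIT, VC-HIT, MISS, L1-HIT, VC-HIT, L1-HIT, L1-HIT, VC-HIT]

  [0] addr=0xa blk=2 s=0: MISS | VC []
  [1] addr=0x8 blk=2 s=0: L1-HIT | VC []
  [2] addr=0x9 blk=2 s=0: L1-HIT | VC []
  [3] addr=0xb blk=2 s=0: L1-HIT | VC []
  [4] addr=0x8 blk=2 s=0: L1-HIT | VC []
  [5] addr=0x8 blk=2 s=0: L1-HIT | VC []
  [6] addr=0x3b blk=14 s=0: MISS | VC [2]
  [7] addr=0xa blk=2 s=0: VC-HIT | VC [14]
  [8] addr=0xb blk=2 s=0: L1-HIT | VC [14]
  [9] addr=0x3b blk=14 s=0: VC-HIT | VC [2]
  [10] addr=0x12 blk=4 s=0: MISS | VC [2, 14]
  [11] addr=0x10 blk=4 s=0: L1-HIT | VC [2, 14]
  [12] addr=0xa blk=2 s=0: VC-HIT | VC [4, 14]
  [13] addr=0x9 blk=2 s=0: L1-HIT | VC [4, 14]
  [14] addr=0x9 blk=2 s=0: L1-HIT | VC [4, 14]
  [15] addr=0x12 blk=4 s=0: VC-HIT | VC [2, 14]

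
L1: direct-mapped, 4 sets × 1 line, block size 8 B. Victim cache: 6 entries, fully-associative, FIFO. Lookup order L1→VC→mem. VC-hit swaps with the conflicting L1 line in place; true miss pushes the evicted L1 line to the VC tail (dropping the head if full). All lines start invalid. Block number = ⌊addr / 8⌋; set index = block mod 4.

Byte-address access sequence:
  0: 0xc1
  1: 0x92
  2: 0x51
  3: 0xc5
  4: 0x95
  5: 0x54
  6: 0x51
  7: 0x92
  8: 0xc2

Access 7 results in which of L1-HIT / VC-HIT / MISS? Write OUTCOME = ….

OUTCOME = VC-HIT

0: 0xc1 (blk 24, set 0) → MISS  vc=[]
1: 0x92 (blk 18, set 2) → MISS  vc=[]
2: 0x51 (blk 10, set 2) → MISS  vc=[18]
3: 0xc5 (blk 24, set 0) → L1-HIT  vc=[18]
4: 0x95 (blk 18, set 2) → VC-HIT  vc=[10]
5: 0x54 (blk 10, set 2) → VC-HIT  vc=[18]
6: 0x51 (blk 10, set 2) → L1-HIT  vc=[18]
7: 0x92 (blk 18, set 2) → VC-HIT  vc=[10]
8: 0xc2 (blk 24, set 0) → L1-HIT  vc=[10]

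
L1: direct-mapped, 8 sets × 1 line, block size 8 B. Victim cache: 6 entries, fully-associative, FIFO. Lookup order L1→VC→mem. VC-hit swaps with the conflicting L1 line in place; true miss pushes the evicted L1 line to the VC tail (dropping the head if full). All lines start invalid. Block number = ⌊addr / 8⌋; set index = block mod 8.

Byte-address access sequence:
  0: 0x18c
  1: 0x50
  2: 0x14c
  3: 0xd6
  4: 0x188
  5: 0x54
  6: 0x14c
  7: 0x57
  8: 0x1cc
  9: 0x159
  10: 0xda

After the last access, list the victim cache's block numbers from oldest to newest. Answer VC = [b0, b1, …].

0: 0x18c (blk 49, set 1) → MISS  vc=[]
1: 0x50 (blk 10, set 2) → MISS  vc=[]
2: 0x14c (blk 41, set 1) → MISS  vc=[49]
3: 0xd6 (blk 26, set 2) → MISS  vc=[49, 10]
4: 0x188 (blk 49, set 1) → VC-HIT  vc=[41, 10]
5: 0x54 (blk 10, set 2) → VC-HIT  vc=[41, 26]
6: 0x14c (blk 41, set 1) → VC-HIT  vc=[49, 26]
7: 0x57 (blk 10, set 2) → L1-HIT  vc=[49, 26]
8: 0x1cc (blk 57, set 1) → MISS  vc=[49, 26, 41]
9: 0x159 (blk 43, set 3) → MISS  vc=[49, 26, 41]
10: 0xda (blk 27, set 3) → MISS  vc=[49, 26, 41, 43]

VC = [49, 26, 41, 43]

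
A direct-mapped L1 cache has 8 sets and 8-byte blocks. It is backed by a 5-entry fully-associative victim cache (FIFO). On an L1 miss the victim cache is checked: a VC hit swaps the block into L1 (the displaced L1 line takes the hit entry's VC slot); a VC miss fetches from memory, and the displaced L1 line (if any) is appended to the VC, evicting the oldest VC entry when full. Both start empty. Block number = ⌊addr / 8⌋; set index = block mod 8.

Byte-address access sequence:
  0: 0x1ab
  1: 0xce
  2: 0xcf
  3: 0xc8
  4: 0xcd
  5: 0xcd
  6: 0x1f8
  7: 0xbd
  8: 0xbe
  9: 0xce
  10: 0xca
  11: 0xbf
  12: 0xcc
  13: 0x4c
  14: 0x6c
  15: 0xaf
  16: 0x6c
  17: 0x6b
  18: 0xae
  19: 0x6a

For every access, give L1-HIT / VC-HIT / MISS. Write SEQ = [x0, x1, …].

#0 0x1ab→b53/s5 MISS; vc=[]
#1 0xce→b25/s1 MISS; vc=[]
#2 0xcf→b25/s1 L1-HIT; vc=[]
#3 0xc8→b25/s1 L1-HIT; vc=[]
#4 0xcd→b25/s1 L1-HIT; vc=[]
#5 0xcd→b25/s1 L1-HIT; vc=[]
#6 0x1f8→b63/s7 MISS; vc=[]
#7 0xbd→b23/s7 MISS; vc=[63]
#8 0xbe→b23/s7 L1-HIT; vc=[63]
#9 0xce→b25/s1 L1-HIT; vc=[63]
#10 0xca→b25/s1 L1-HIT; vc=[63]
#11 0xbf→b23/s7 L1-HIT; vc=[63]
#12 0xcc→b25/s1 L1-HIT; vc=[63]
#13 0x4c→b9/s1 MISS; vc=[63,25]
#14 0x6c→b13/s5 MISS; vc=[63,25,53]
#15 0xaf→b21/s5 MISS; vc=[63,25,53,13]
#16 0x6c→b13/s5 VC-HIT; vc=[63,25,53,21]
#17 0x6b→b13/s5 L1-HIT; vc=[63,25,53,21]
#18 0xae→b21/s5 VC-HIT; vc=[63,25,53,13]
#19 0x6a→b13/s5 VC-HIT; vc=[63,25,53,21]

SEQ = [MISS, MISS, L1-HIT, L1-HIT, L1-HIT, L1-HIT, MISS, MISS, L1-HIT, L1-HIT, L1-HIT, L1-HIT, L1-HIT, MISS, MISS, MISS, VC-HIT, L1-HIT, VC-HIT, VC-HIT]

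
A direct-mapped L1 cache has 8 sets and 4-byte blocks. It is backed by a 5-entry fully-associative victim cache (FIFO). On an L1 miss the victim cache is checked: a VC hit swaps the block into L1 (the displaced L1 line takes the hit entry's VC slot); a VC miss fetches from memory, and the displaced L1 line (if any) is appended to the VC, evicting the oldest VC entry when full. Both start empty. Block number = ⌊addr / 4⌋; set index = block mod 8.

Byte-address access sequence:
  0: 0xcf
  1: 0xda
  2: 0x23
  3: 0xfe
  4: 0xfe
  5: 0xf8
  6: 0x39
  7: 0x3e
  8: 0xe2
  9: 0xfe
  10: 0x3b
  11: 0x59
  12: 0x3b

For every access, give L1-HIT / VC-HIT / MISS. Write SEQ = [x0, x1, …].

  [0] addr=0xcf blk=51 s=3: MISS | VC []
  [1] addr=0xda blk=54 s=6: MISS | VC []
  [2] addr=0x23 blk=8 s=0: MISS | VC []
  [3] addr=0xfe blk=63 s=7: MISS | VC []
  [4] addr=0xfe blk=63 s=7: L1-HIT | VC []
  [5] addr=0xf8 blk=62 s=6: MISS | VC [54]
  [6] addr=0x39 blk=14 s=6: MISS | VC [54, 62]
  [7] addr=0x3e blk=15 s=7: MISS | VC [54, 62, 63]
  [8] addr=0xe2 blk=56 s=0: MISS | VC [54, 62, 63, 8]
  [9] addr=0xfe blk=63 s=7: VC-HIT | VC [54, 62, 15, 8]
  [10] addr=0x3b blk=14 s=6: L1-HIT | VC [54, 62, 15, 8]
  [11] addr=0x59 blk=22 s=6: MISS | VC [54, 62, 15, 8, 14]
  [12] addr=0x3b blk=14 s=6: VC-HIT | VC [54, 62, 15, 8, 22]

SEQ = [MISS, MISS, MISS, MISS, L1-HIT, MISS, MISS, MISS, MISS, VC-HIT, L1-HIT, MISS, VC-HIT]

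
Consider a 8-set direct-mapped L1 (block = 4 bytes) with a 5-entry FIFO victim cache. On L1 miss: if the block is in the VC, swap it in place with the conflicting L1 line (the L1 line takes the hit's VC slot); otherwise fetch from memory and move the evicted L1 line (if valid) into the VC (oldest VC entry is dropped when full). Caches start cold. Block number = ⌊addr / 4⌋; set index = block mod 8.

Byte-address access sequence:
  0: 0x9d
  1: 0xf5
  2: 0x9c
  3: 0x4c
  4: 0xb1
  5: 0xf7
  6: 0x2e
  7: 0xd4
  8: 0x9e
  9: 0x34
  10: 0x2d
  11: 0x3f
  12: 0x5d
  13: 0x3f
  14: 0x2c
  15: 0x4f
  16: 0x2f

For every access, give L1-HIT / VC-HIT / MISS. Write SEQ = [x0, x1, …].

SEQ = [MISS, MISS, L1-HIT, MISS, MISS, L1-HIT, MISS, MISS, L1-HIT, MISS, L1-HIT, MISS, MISS, VC-HIT, L1-HIT, VC-HIT, VC-HIT]

0: 0x9d (blk 39, set 7) → MISS  vc=[]
1: 0xf5 (blk 61, set 5) → MISS  vc=[]
2: 0x9c (blk 39, set 7) → L1-HIT  vc=[]
3: 0x4c (blk 19, set 3) → MISS  vc=[]
4: 0xb1 (blk 44, set 4) → MISS  vc=[]
5: 0xf7 (blk 61, set 5) → L1-HIT  vc=[]
6: 0x2e (blk 11, set 3) → MISS  vc=[19]
7: 0xd4 (blk 53, set 5) → MISS  vc=[19, 61]
8: 0x9e (blk 39, set 7) → L1-HIT  vc=[19, 61]
9: 0x34 (blk 13, set 5) → MISS  vc=[19, 61, 53]
10: 0x2d (blk 11, set 3) → L1-HIT  vc=[19, 61, 53]
11: 0x3f (blk 15, set 7) → MISS  vc=[19, 61, 53, 39]
12: 0x5d (blk 23, set 7) → MISS  vc=[19, 61, 53, 39, 15]
13: 0x3f (blk 15, set 7) → VC-HIT  vc=[19, 61, 53, 39, 23]
14: 0x2c (blk 11, set 3) → L1-HIT  vc=[19, 61, 53, 39, 23]
15: 0x4f (blk 19, set 3) → VC-HIT  vc=[11, 61, 53, 39, 23]
16: 0x2f (blk 11, set 3) → VC-HIT  vc=[19, 61, 53, 39, 23]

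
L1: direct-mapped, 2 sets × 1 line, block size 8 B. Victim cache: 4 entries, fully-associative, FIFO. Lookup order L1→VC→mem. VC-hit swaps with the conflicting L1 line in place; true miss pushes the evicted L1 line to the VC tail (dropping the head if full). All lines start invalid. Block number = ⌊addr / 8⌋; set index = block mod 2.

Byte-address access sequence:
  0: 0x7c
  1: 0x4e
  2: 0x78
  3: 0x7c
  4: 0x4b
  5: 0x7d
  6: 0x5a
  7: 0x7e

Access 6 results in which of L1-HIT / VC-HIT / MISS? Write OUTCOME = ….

  [0] addr=0x7c blk=15 s=1: MISS | VC []
  [1] addr=0x4e blk=9 s=1: MISS | VC [15]
  [2] addr=0x78 blk=15 s=1: VC-HIT | VC [9]
  [3] addr=0x7c blk=15 s=1: L1-HIT | VC [9]
  [4] addr=0x4b blk=9 s=1: VC-HIT | VC [15]
  [5] addr=0x7d blk=15 s=1: VC-HIT | VC [9]
  [6] addr=0x5a blk=11 s=1: MISS | VC [9, 15]
  [7] addr=0x7e blk=15 s=1: VC-HIT | VC [9, 11]

OUTCOME = MISS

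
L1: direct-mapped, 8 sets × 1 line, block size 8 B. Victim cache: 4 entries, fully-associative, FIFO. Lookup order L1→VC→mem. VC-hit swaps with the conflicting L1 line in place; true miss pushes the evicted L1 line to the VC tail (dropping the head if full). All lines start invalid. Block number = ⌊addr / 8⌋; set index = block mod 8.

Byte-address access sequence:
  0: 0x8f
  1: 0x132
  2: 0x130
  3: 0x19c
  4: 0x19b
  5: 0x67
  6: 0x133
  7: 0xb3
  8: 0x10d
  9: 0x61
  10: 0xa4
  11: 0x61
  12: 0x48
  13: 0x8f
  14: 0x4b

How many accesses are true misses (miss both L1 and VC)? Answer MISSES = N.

  [0] addr=0x8f blk=17 s=1: MISS | VC []
  [1] addr=0x132 blk=38 s=6: MISS | VC []
  [2] addr=0x130 blk=38 s=6: L1-HIT | VC []
  [3] addr=0x19c blk=51 s=3: MISS | VC []
  [4] addr=0x19b blk=51 s=3: L1-HIT | VC []
  [5] addr=0x67 blk=12 s=4: MISS | VC []
  [6] addr=0x133 blk=38 s=6: L1-HIT | VC []
  [7] addr=0xb3 blk=22 s=6: MISS | VC [38]
  [8] addr=0x10d blk=33 s=1: MISS | VC [38, 17]
  [9] addr=0x61 blk=12 s=4: L1-HIT | VC [38, 17]
  [10] addr=0xa4 blk=20 s=4: MISS | VC [38, 17, 12]
  [11] addr=0x61 blk=12 s=4: VC-HIT | VC [38, 17, 20]
  [12] addr=0x48 blk=9 s=1: MISS | VC [38, 17, 20, 33]
  [13] addr=0x8f blk=17 s=1: VC-HIT | VC [38, 9, 20, 33]
  [14] addr=0x4b blk=9 s=1: VC-HIT | VC [38, 17, 20, 33]

MISSES = 8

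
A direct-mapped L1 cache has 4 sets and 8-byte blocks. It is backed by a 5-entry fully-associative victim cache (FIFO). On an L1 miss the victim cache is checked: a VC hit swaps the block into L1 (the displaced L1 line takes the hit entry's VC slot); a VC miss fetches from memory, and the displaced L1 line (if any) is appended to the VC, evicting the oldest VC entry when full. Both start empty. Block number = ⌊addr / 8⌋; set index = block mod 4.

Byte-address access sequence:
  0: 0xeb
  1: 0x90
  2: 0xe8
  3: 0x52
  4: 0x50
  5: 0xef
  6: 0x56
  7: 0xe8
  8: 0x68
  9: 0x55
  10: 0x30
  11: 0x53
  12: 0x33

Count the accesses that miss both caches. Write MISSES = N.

MISSES = 5

0: 0xeb (blk 29, set 1) → MISS  vc=[]
1: 0x90 (blk 18, set 2) → MISS  vc=[]
2: 0xe8 (blk 29, set 1) → L1-HIT  vc=[]
3: 0x52 (blk 10, set 2) → MISS  vc=[18]
4: 0x50 (blk 10, set 2) → L1-HIT  vc=[18]
5: 0xef (blk 29, set 1) → L1-HIT  vc=[18]
6: 0x56 (blk 10, set 2) → L1-HIT  vc=[18]
7: 0xe8 (blk 29, set 1) → L1-HIT  vc=[18]
8: 0x68 (blk 13, set 1) → MISS  vc=[18, 29]
9: 0x55 (blk 10, set 2) → L1-HIT  vc=[18, 29]
10: 0x30 (blk 6, set 2) → MISS  vc=[18, 29, 10]
11: 0x53 (blk 10, set 2) → VC-HIT  vc=[18, 29, 6]
12: 0x33 (blk 6, set 2) → VC-HIT  vc=[18, 29, 10]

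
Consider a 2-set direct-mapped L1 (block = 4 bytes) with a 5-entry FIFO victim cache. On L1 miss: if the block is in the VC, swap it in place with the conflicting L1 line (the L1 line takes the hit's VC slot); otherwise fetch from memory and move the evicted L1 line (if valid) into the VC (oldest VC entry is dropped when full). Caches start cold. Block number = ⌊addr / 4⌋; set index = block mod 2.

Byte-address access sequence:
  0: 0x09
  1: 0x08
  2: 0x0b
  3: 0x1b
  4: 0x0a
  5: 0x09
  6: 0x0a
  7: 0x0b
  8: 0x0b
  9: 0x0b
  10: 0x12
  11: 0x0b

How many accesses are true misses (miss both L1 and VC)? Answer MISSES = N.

MISSES = 3

0: 0x9 (blk 2, set 0) → MISS  vc=[]
1: 0x8 (blk 2, set 0) → L1-HIT  vc=[]
2: 0xb (blk 2, set 0) → L1-HIT  vc=[]
3: 0x1b (blk 6, set 0) → MISS  vc=[2]
4: 0xa (blk 2, set 0) → VC-HIT  vc=[6]
5: 0x9 (blk 2, set 0) → L1-HIT  vc=[6]
6: 0xa (blk 2, set 0) → L1-HIT  vc=[6]
7: 0xb (blk 2, set 0) → L1-HIT  vc=[6]
8: 0xb (blk 2, set 0) → L1-HIT  vc=[6]
9: 0xb (blk 2, set 0) → L1-HIT  vc=[6]
10: 0x12 (blk 4, set 0) → MISS  vc=[6, 2]
11: 0xb (blk 2, set 0) → VC-HIT  vc=[6, 4]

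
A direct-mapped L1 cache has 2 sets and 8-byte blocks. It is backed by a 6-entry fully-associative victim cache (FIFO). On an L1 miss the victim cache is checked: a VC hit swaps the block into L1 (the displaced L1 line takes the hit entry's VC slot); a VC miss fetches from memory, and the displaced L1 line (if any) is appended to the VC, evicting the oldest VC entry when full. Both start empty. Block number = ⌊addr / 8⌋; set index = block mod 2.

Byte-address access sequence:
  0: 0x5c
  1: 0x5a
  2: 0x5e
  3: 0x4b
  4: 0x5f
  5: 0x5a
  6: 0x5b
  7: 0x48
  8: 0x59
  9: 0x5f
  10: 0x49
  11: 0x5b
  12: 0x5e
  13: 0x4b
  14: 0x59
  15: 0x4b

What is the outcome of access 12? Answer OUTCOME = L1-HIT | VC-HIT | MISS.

OUTCOME = L1-HIT

  [0] addr=0x5c blk=11 s=1: MISS | VC []
  [1] addr=0x5a blk=11 s=1: L1-HIT | VC []
  [2] addr=0x5e blk=11 s=1: L1-HIT | VC []
  [3] addr=0x4b blk=9 s=1: MISS | VC [11]
  [4] addr=0x5f blk=11 s=1: VC-HIT | VC [9]
  [5] addr=0x5a blk=11 s=1: L1-HIT | VC [9]
  [6] addr=0x5b blk=11 s=1: L1-HIT | VC [9]
  [7] addr=0x48 blk=9 s=1: VC-HIT | VC [11]
  [8] addr=0x59 blk=11 s=1: VC-HIT | VC [9]
  [9] addr=0x5f blk=11 s=1: L1-HIT | VC [9]
  [10] addr=0x49 blk=9 s=1: VC-HIT | VC [11]
  [11] addr=0x5b blk=11 s=1: VC-HIT | VC [9]
  [12] addr=0x5e blk=11 s=1: L1-HIT | VC [9]
  [13] addr=0x4b blk=9 s=1: VC-HIT | VC [11]
  [14] addr=0x59 blk=11 s=1: VC-HIT | VC [9]
  [15] addr=0x4b blk=9 s=1: VC-HIT | VC [11]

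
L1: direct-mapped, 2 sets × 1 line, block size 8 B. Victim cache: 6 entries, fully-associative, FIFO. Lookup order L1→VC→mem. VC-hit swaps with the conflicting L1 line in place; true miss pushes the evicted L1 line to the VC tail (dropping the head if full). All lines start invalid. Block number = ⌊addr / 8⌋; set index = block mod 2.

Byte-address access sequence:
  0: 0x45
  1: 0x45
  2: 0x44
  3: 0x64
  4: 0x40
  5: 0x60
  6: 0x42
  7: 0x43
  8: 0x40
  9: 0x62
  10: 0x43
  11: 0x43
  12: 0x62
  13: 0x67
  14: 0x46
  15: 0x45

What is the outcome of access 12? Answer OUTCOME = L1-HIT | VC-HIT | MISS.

OUTCOME = VC-HIT

  [0] addr=0x45 blk=8 s=0: MISS | VC []
  [1] addr=0x45 blk=8 s=0: L1-HIT | VC []
  [2] addr=0x44 blk=8 s=0: L1-HIT | VC []
  [3] addr=0x64 blk=12 s=0: MISS | VC [8]
  [4] addr=0x40 blk=8 s=0: VC-HIT | VC [12]
  [5] addr=0x60 blk=12 s=0: VC-HIT | VC [8]
  [6] addr=0x42 blk=8 s=0: VC-HIT | VC [12]
  [7] addr=0x43 blk=8 s=0: L1-HIT | VC [12]
  [8] addr=0x40 blk=8 s=0: L1-HIT | VC [12]
  [9] addr=0x62 blk=12 s=0: VC-HIT | VC [8]
  [10] addr=0x43 blk=8 s=0: VC-HIT | VC [12]
  [11] addr=0x43 blk=8 s=0: L1-HIT | VC [12]
  [12] addr=0x62 blk=12 s=0: VC-HIT | VC [8]
  [13] addr=0x67 blk=12 s=0: L1-HIT | VC [8]
  [14] addr=0x46 blk=8 s=0: VC-HIT | VC [12]
  [15] addr=0x45 blk=8 s=0: L1-HIT | VC [12]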